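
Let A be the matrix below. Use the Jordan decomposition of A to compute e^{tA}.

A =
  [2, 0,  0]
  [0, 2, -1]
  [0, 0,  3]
e^{tA} =
  [exp(2*t), 0, 0]
  [0, exp(2*t), -exp(3*t) + exp(2*t)]
  [0, 0, exp(3*t)]

Strategy: write A = P · J · P⁻¹ where J is a Jordan canonical form, so e^{tA} = P · e^{tJ} · P⁻¹, and e^{tJ} can be computed block-by-block.

A has Jordan form
J =
  [2, 0, 0]
  [0, 2, 0]
  [0, 0, 3]
(up to reordering of blocks).

Per-block formulas:
  For a 1×1 block at λ = 2: exp(t · [2]) = [e^(2t)].
  For a 1×1 block at λ = 3: exp(t · [3]) = [e^(3t)].

After assembling e^{tJ} and conjugating by P, we get:

e^{tA} =
  [exp(2*t), 0, 0]
  [0, exp(2*t), -exp(3*t) + exp(2*t)]
  [0, 0, exp(3*t)]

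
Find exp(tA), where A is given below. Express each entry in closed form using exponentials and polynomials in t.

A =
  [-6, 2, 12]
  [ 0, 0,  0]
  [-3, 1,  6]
e^{tA} =
  [1 - 6*t, 2*t, 12*t]
  [0, 1, 0]
  [-3*t, t, 6*t + 1]

Strategy: write A = P · J · P⁻¹ where J is a Jordan canonical form, so e^{tA} = P · e^{tJ} · P⁻¹, and e^{tJ} can be computed block-by-block.

A has Jordan form
J =
  [0, 1, 0]
  [0, 0, 0]
  [0, 0, 0]
(up to reordering of blocks).

Per-block formulas:
  For a 1×1 block at λ = 0: exp(t · [0]) = [e^(0t)].
  For a 2×2 Jordan block J_2(0): exp(t · J_2(0)) = e^(0t)·(I + t·N), where N is the 2×2 nilpotent shift.

After assembling e^{tJ} and conjugating by P, we get:

e^{tA} =
  [1 - 6*t, 2*t, 12*t]
  [0, 1, 0]
  [-3*t, t, 6*t + 1]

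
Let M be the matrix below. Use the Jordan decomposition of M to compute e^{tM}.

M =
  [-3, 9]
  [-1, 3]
e^{tM} =
  [1 - 3*t, 9*t]
  [-t, 3*t + 1]

Strategy: write M = P · J · P⁻¹ where J is a Jordan canonical form, so e^{tM} = P · e^{tJ} · P⁻¹, and e^{tJ} can be computed block-by-block.

M has Jordan form
J =
  [0, 1]
  [0, 0]
(up to reordering of blocks).

Per-block formulas:
  For a 2×2 Jordan block J_2(0): exp(t · J_2(0)) = e^(0t)·(I + t·N), where N is the 2×2 nilpotent shift.

After assembling e^{tJ} and conjugating by P, we get:

e^{tM} =
  [1 - 3*t, 9*t]
  [-t, 3*t + 1]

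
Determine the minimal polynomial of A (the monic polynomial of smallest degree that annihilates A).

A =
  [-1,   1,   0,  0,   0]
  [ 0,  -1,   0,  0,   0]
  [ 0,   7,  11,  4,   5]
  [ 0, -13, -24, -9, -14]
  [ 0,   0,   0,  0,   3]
x^4 - 4*x^3 - 2*x^2 + 12*x + 9

The characteristic polynomial is χ_A(x) = (x - 3)^2*(x + 1)^3, so the eigenvalues are known. The minimal polynomial is
  m_A(x) = Π_λ (x − λ)^{k_λ}
where k_λ is the size of the *largest* Jordan block for λ (equivalently, the smallest k with (A − λI)^k v = 0 for every generalised eigenvector v of λ).

  λ = -1: largest Jordan block has size 2, contributing (x + 1)^2
  λ = 3: largest Jordan block has size 2, contributing (x − 3)^2

So m_A(x) = (x - 3)^2*(x + 1)^2 = x^4 - 4*x^3 - 2*x^2 + 12*x + 9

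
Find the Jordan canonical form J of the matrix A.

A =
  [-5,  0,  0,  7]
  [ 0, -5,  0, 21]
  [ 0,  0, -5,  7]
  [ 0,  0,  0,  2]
J_1(-5) ⊕ J_1(-5) ⊕ J_1(-5) ⊕ J_1(2)

The characteristic polynomial is
  det(x·I − A) = x^4 + 13*x^3 + 45*x^2 - 25*x - 250 = (x - 2)*(x + 5)^3

Eigenvalues and multiplicities (the geometric multiplicity of λ is n − rank(A − λI), which equals the number of Jordan blocks for λ):
  λ = -5: algebraic multiplicity = 3, geometric multiplicity = 3
  λ = 2: algebraic multiplicity = 1, geometric multiplicity = 1

Determining the block sizes for each eigenvalue:
  λ = -5: gm = am = 3, so every block has size 1 → block sizes [1, 1, 1]
  λ = 2: one block (gm = 1), so the single block has size am = 1 → block sizes [1]

Assembling the blocks gives a Jordan form
J =
  [-5,  0,  0, 0]
  [ 0, -5,  0, 0]
  [ 0,  0, -5, 0]
  [ 0,  0,  0, 2]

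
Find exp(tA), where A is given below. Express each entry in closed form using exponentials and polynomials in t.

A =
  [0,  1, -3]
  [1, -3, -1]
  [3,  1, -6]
e^{tA} =
  [t^2*exp(-3*t)/2 + 3*t*exp(-3*t) + exp(-3*t), t*exp(-3*t), -t^2*exp(-3*t)/2 - 3*t*exp(-3*t)]
  [t*exp(-3*t), exp(-3*t), -t*exp(-3*t)]
  [t^2*exp(-3*t)/2 + 3*t*exp(-3*t), t*exp(-3*t), -t^2*exp(-3*t)/2 - 3*t*exp(-3*t) + exp(-3*t)]

Strategy: write A = P · J · P⁻¹ where J is a Jordan canonical form, so e^{tA} = P · e^{tJ} · P⁻¹, and e^{tJ} can be computed block-by-block.

A has Jordan form
J =
  [-3,  1,  0]
  [ 0, -3,  1]
  [ 0,  0, -3]
(up to reordering of blocks).

Per-block formulas:
  For a 3×3 Jordan block J_3(-3): exp(t · J_3(-3)) = e^(-3t)·(I + t·N + (t^2/2)·N^2), where N is the 3×3 nilpotent shift.

After assembling e^{tJ} and conjugating by P, we get:

e^{tA} =
  [t^2*exp(-3*t)/2 + 3*t*exp(-3*t) + exp(-3*t), t*exp(-3*t), -t^2*exp(-3*t)/2 - 3*t*exp(-3*t)]
  [t*exp(-3*t), exp(-3*t), -t*exp(-3*t)]
  [t^2*exp(-3*t)/2 + 3*t*exp(-3*t), t*exp(-3*t), -t^2*exp(-3*t)/2 - 3*t*exp(-3*t) + exp(-3*t)]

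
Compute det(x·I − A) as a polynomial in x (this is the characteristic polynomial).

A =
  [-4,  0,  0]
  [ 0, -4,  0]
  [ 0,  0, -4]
x^3 + 12*x^2 + 48*x + 64

Expanding det(x·I − A) (e.g. by cofactor expansion or by noting that A is similar to its Jordan form J, which has the same characteristic polynomial as A) gives
  χ_A(x) = x^3 + 12*x^2 + 48*x + 64
which factors as (x + 4)^3. The eigenvalues (with algebraic multiplicities) are λ = -4 with multiplicity 3.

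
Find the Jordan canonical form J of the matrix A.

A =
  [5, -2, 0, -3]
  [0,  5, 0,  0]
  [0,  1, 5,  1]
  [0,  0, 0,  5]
J_2(5) ⊕ J_2(5)

The characteristic polynomial is
  det(x·I − A) = x^4 - 20*x^3 + 150*x^2 - 500*x + 625 = (x - 5)^4

Eigenvalues and multiplicities (the geometric multiplicity of λ is n − rank(A − λI), which equals the number of Jordan blocks for λ):
  λ = 5: algebraic multiplicity = 4, geometric multiplicity = 2

Determining the block sizes for each eigenvalue:
  λ = 5: with am = 4 and gm = 2, the partition is not yet determined (e.g. several partitions of 4 into 2 parts exist). Let N = A − (5)·I. Computing rank(N^1) = 2, rank(N^2) = 0; the number of blocks of size ≥ j is rank(N^{j−1}) − rank(N^j), giving [2, 2]. So we have 2 block(s) of size 2 → block sizes [2, 2]

Assembling the blocks gives a Jordan form
J =
  [5, 1, 0, 0]
  [0, 5, 0, 0]
  [0, 0, 5, 1]
  [0, 0, 0, 5]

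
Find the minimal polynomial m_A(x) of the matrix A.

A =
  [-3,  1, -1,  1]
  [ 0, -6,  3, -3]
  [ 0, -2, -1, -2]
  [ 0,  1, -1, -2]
x^2 + 6*x + 9

The characteristic polynomial is χ_A(x) = (x + 3)^4, so the eigenvalues are known. The minimal polynomial is
  m_A(x) = Π_λ (x − λ)^{k_λ}
where k_λ is the size of the *largest* Jordan block for λ (equivalently, the smallest k with (A − λI)^k v = 0 for every generalised eigenvector v of λ).

  λ = -3: largest Jordan block has size 2, contributing (x + 3)^2

So m_A(x) = (x + 3)^2 = x^2 + 6*x + 9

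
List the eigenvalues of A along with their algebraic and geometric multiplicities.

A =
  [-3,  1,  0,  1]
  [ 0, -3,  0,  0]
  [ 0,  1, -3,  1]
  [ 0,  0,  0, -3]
λ = -3: alg = 4, geom = 3

Step 1 — factor the characteristic polynomial to read off the algebraic multiplicities:
  χ_A(x) = (x + 3)^4

Step 2 — compute geometric multiplicities via the rank-nullity identity g(λ) = n − rank(A − λI):
  rank(A − (-3)·I) = 1, so dim ker(A − (-3)·I) = n − 1 = 3

Summary:
  λ = -3: algebraic multiplicity = 4, geometric multiplicity = 3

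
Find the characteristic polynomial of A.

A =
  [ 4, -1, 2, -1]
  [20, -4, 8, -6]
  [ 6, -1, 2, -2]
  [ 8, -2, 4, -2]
x^4

Expanding det(x·I − A) (e.g. by cofactor expansion or by noting that A is similar to its Jordan form J, which has the same characteristic polynomial as A) gives
  χ_A(x) = x^4
which factors as x^4. The eigenvalues (with algebraic multiplicities) are λ = 0 with multiplicity 4.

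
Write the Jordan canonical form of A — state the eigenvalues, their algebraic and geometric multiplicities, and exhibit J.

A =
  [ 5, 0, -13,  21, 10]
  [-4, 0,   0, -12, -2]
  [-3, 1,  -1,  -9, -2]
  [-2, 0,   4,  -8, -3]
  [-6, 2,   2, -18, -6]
J_3(-2) ⊕ J_2(-2)

The characteristic polynomial is
  det(x·I − A) = x^5 + 10*x^4 + 40*x^3 + 80*x^2 + 80*x + 32 = (x + 2)^5

Eigenvalues and multiplicities (the geometric multiplicity of λ is n − rank(A − λI), which equals the number of Jordan blocks for λ):
  λ = -2: algebraic multiplicity = 5, geometric multiplicity = 2

Determining the block sizes for each eigenvalue:
  λ = -2: with am = 5 and gm = 2, the partition is not yet determined (e.g. several partitions of 5 into 2 parts exist). Let N = A − (-2)·I. Computing rank(N^1) = 3, rank(N^2) = 1, rank(N^3) = 0; the number of blocks of size ≥ j is rank(N^{j−1}) − rank(N^j), giving [2, 2, 1]. So we have 1 block(s) of size 3, 1 block(s) of size 2 → block sizes [3, 2]

Assembling the blocks gives a Jordan form
J =
  [-2,  1,  0,  0,  0]
  [ 0, -2,  1,  0,  0]
  [ 0,  0, -2,  0,  0]
  [ 0,  0,  0, -2,  1]
  [ 0,  0,  0,  0, -2]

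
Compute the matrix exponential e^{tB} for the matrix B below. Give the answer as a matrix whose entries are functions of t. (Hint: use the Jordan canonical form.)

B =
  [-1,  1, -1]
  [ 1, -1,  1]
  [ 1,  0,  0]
e^{tB} =
  [exp(-t), t*exp(-t), -t*exp(-t)]
  [1 - exp(-t), -t*exp(-t) + 1, t*exp(-t)]
  [1 - exp(-t), -t*exp(-t) + 1 - exp(-t), t*exp(-t) + exp(-t)]

Strategy: write B = P · J · P⁻¹ where J is a Jordan canonical form, so e^{tB} = P · e^{tJ} · P⁻¹, and e^{tJ} can be computed block-by-block.

B has Jordan form
J =
  [-1,  1, 0]
  [ 0, -1, 0]
  [ 0,  0, 0]
(up to reordering of blocks).

Per-block formulas:
  For a 1×1 block at λ = 0: exp(t · [0]) = [e^(0t)].
  For a 2×2 Jordan block J_2(-1): exp(t · J_2(-1)) = e^(-1t)·(I + t·N), where N is the 2×2 nilpotent shift.

After assembling e^{tJ} and conjugating by P, we get:

e^{tB} =
  [exp(-t), t*exp(-t), -t*exp(-t)]
  [1 - exp(-t), -t*exp(-t) + 1, t*exp(-t)]
  [1 - exp(-t), -t*exp(-t) + 1 - exp(-t), t*exp(-t) + exp(-t)]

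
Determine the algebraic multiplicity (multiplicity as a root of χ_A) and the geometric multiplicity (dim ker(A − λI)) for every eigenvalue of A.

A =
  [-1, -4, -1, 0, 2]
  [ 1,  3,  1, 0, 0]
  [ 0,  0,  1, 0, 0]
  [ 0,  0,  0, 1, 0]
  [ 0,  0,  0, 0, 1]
λ = 1: alg = 5, geom = 3

Step 1 — factor the characteristic polynomial to read off the algebraic multiplicities:
  χ_A(x) = (x - 1)^5

Step 2 — compute geometric multiplicities via the rank-nullity identity g(λ) = n − rank(A − λI):
  rank(A − (1)·I) = 2, so dim ker(A − (1)·I) = n − 2 = 3

Summary:
  λ = 1: algebraic multiplicity = 5, geometric multiplicity = 3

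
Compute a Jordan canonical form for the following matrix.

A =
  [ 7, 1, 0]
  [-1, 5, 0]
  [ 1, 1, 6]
J_2(6) ⊕ J_1(6)

The characteristic polynomial is
  det(x·I − A) = x^3 - 18*x^2 + 108*x - 216 = (x - 6)^3

Eigenvalues and multiplicities (the geometric multiplicity of λ is n − rank(A − λI), which equals the number of Jordan blocks for λ):
  λ = 6: algebraic multiplicity = 3, geometric multiplicity = 2

Determining the block sizes for each eigenvalue:
  λ = 6: 2 blocks summing to 3 forces exactly one block of size 2 and the rest size 1 → block sizes [2, 1]

Assembling the blocks gives a Jordan form
J =
  [6, 1, 0]
  [0, 6, 0]
  [0, 0, 6]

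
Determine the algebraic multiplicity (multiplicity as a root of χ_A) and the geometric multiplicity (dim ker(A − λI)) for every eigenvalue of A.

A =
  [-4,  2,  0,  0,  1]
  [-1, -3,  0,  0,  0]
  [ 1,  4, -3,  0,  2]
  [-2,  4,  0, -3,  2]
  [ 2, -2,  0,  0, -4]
λ = -4: alg = 2, geom = 1; λ = -3: alg = 3, geom = 3

Step 1 — factor the characteristic polynomial to read off the algebraic multiplicities:
  χ_A(x) = (x + 3)^3*(x + 4)^2

Step 2 — compute geometric multiplicities via the rank-nullity identity g(λ) = n − rank(A − λI):
  rank(A − (-4)·I) = 4, so dim ker(A − (-4)·I) = n − 4 = 1
  rank(A − (-3)·I) = 2, so dim ker(A − (-3)·I) = n − 2 = 3

Summary:
  λ = -4: algebraic multiplicity = 2, geometric multiplicity = 1
  λ = -3: algebraic multiplicity = 3, geometric multiplicity = 3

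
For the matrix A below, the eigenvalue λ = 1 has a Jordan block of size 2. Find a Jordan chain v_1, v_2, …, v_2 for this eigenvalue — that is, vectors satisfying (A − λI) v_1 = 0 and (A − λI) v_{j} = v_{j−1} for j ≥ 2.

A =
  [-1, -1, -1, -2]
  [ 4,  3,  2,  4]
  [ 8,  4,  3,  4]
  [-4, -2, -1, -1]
A Jordan chain for λ = 1 of length 2:
v_1 = (-2, 4, 8, -4)ᵀ
v_2 = (1, 0, 0, 0)ᵀ

Let N = A − (1)·I. We want v_2 with N^2 v_2 = 0 but N^1 v_2 ≠ 0; then v_{j-1} := N · v_j for j = 2, …, 2.

Pick v_2 = (1, 0, 0, 0)ᵀ.
Then v_1 = N · v_2 = (-2, 4, 8, -4)ᵀ.

Sanity check: (A − (1)·I) v_1 = (0, 0, 0, 0)ᵀ = 0. ✓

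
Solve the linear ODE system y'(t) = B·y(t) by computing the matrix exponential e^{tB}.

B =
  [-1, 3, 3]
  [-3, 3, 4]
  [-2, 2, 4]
e^{tB} =
  [-3*t^2*exp(2*t) - 3*t*exp(2*t) + exp(2*t), 3*t*exp(2*t), 9*t^2*exp(2*t)/2 + 3*t*exp(2*t)]
  [-t^2*exp(2*t) - 3*t*exp(2*t), t*exp(2*t) + exp(2*t), 3*t^2*exp(2*t)/2 + 4*t*exp(2*t)]
  [-2*t^2*exp(2*t) - 2*t*exp(2*t), 2*t*exp(2*t), 3*t^2*exp(2*t) + 2*t*exp(2*t) + exp(2*t)]

Strategy: write B = P · J · P⁻¹ where J is a Jordan canonical form, so e^{tB} = P · e^{tJ} · P⁻¹, and e^{tJ} can be computed block-by-block.

B has Jordan form
J =
  [2, 1, 0]
  [0, 2, 1]
  [0, 0, 2]
(up to reordering of blocks).

Per-block formulas:
  For a 3×3 Jordan block J_3(2): exp(t · J_3(2)) = e^(2t)·(I + t·N + (t^2/2)·N^2), where N is the 3×3 nilpotent shift.

After assembling e^{tJ} and conjugating by P, we get:

e^{tB} =
  [-3*t^2*exp(2*t) - 3*t*exp(2*t) + exp(2*t), 3*t*exp(2*t), 9*t^2*exp(2*t)/2 + 3*t*exp(2*t)]
  [-t^2*exp(2*t) - 3*t*exp(2*t), t*exp(2*t) + exp(2*t), 3*t^2*exp(2*t)/2 + 4*t*exp(2*t)]
  [-2*t^2*exp(2*t) - 2*t*exp(2*t), 2*t*exp(2*t), 3*t^2*exp(2*t) + 2*t*exp(2*t) + exp(2*t)]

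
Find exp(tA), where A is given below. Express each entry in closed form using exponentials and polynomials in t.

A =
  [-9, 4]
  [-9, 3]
e^{tA} =
  [-6*t*exp(-3*t) + exp(-3*t), 4*t*exp(-3*t)]
  [-9*t*exp(-3*t), 6*t*exp(-3*t) + exp(-3*t)]

Strategy: write A = P · J · P⁻¹ where J is a Jordan canonical form, so e^{tA} = P · e^{tJ} · P⁻¹, and e^{tJ} can be computed block-by-block.

A has Jordan form
J =
  [-3,  1]
  [ 0, -3]
(up to reordering of blocks).

Per-block formulas:
  For a 2×2 Jordan block J_2(-3): exp(t · J_2(-3)) = e^(-3t)·(I + t·N), where N is the 2×2 nilpotent shift.

After assembling e^{tJ} and conjugating by P, we get:

e^{tA} =
  [-6*t*exp(-3*t) + exp(-3*t), 4*t*exp(-3*t)]
  [-9*t*exp(-3*t), 6*t*exp(-3*t) + exp(-3*t)]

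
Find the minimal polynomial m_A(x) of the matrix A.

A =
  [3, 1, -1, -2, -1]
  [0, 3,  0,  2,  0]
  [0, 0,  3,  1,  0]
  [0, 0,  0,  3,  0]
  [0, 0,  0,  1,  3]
x^2 - 6*x + 9

The characteristic polynomial is χ_A(x) = (x - 3)^5, so the eigenvalues are known. The minimal polynomial is
  m_A(x) = Π_λ (x − λ)^{k_λ}
where k_λ is the size of the *largest* Jordan block for λ (equivalently, the smallest k with (A − λI)^k v = 0 for every generalised eigenvector v of λ).

  λ = 3: largest Jordan block has size 2, contributing (x − 3)^2

So m_A(x) = (x - 3)^2 = x^2 - 6*x + 9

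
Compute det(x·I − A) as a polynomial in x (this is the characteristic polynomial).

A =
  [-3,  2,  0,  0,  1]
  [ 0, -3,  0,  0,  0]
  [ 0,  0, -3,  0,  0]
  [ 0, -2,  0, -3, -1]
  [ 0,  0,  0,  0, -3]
x^5 + 15*x^4 + 90*x^3 + 270*x^2 + 405*x + 243

Expanding det(x·I − A) (e.g. by cofactor expansion or by noting that A is similar to its Jordan form J, which has the same characteristic polynomial as A) gives
  χ_A(x) = x^5 + 15*x^4 + 90*x^3 + 270*x^2 + 405*x + 243
which factors as (x + 3)^5. The eigenvalues (with algebraic multiplicities) are λ = -3 with multiplicity 5.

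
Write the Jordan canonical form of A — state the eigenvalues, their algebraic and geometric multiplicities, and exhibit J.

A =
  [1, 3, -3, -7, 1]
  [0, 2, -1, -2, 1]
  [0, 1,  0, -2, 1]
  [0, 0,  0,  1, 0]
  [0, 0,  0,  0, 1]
J_2(1) ⊕ J_2(1) ⊕ J_1(1)

The characteristic polynomial is
  det(x·I − A) = x^5 - 5*x^4 + 10*x^3 - 10*x^2 + 5*x - 1 = (x - 1)^5

Eigenvalues and multiplicities (the geometric multiplicity of λ is n − rank(A − λI), which equals the number of Jordan blocks for λ):
  λ = 1: algebraic multiplicity = 5, geometric multiplicity = 3

Determining the block sizes for each eigenvalue:
  λ = 1: with am = 5 and gm = 3, the partition is not yet determined (e.g. several partitions of 5 into 3 parts exist). Let N = A − (1)·I. Computing rank(N^1) = 2, rank(N^2) = 0; the number of blocks of size ≥ j is rank(N^{j−1}) − rank(N^j), giving [3, 2]. So we have 2 block(s) of size 2, 1 block(s) of size 1 → block sizes [2, 2, 1]

Assembling the blocks gives a Jordan form
J =
  [1, 1, 0, 0, 0]
  [0, 1, 0, 0, 0]
  [0, 0, 1, 1, 0]
  [0, 0, 0, 1, 0]
  [0, 0, 0, 0, 1]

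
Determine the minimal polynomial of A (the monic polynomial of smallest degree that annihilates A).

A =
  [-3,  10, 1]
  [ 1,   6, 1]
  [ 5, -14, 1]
x^3 - 4*x^2 - 16*x + 64

The characteristic polynomial is χ_A(x) = (x - 4)^2*(x + 4), so the eigenvalues are known. The minimal polynomial is
  m_A(x) = Π_λ (x − λ)^{k_λ}
where k_λ is the size of the *largest* Jordan block for λ (equivalently, the smallest k with (A − λI)^k v = 0 for every generalised eigenvector v of λ).

  λ = -4: largest Jordan block has size 1, contributing (x + 4)
  λ = 4: largest Jordan block has size 2, contributing (x − 4)^2

So m_A(x) = (x - 4)^2*(x + 4) = x^3 - 4*x^2 - 16*x + 64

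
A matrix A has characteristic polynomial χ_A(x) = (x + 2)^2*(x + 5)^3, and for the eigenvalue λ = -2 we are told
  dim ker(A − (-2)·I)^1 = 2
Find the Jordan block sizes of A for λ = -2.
Block sizes for λ = -2: [1, 1]

From the dimensions of kernels of powers, the number of Jordan blocks of size at least j is d_j − d_{j−1} where d_j = dim ker(N^j) (with d_0 = 0). Computing the differences gives [2].
The number of blocks of size exactly k is (#blocks of size ≥ k) − (#blocks of size ≥ k + 1), so the partition is: 2 block(s) of size 1.
In nonincreasing order the block sizes are [1, 1].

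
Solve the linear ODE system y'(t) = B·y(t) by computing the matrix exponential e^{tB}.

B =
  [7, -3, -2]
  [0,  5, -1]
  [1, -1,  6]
e^{tB} =
  [-t^2*exp(6*t)/2 + t*exp(6*t) + exp(6*t), t^2*exp(6*t) - 3*t*exp(6*t), t^2*exp(6*t)/2 - 2*t*exp(6*t)]
  [-t^2*exp(6*t)/2, t^2*exp(6*t) - t*exp(6*t) + exp(6*t), t^2*exp(6*t)/2 - t*exp(6*t)]
  [t^2*exp(6*t)/2 + t*exp(6*t), -t^2*exp(6*t) - t*exp(6*t), -t^2*exp(6*t)/2 + exp(6*t)]

Strategy: write B = P · J · P⁻¹ where J is a Jordan canonical form, so e^{tB} = P · e^{tJ} · P⁻¹, and e^{tJ} can be computed block-by-block.

B has Jordan form
J =
  [6, 1, 0]
  [0, 6, 1]
  [0, 0, 6]
(up to reordering of blocks).

Per-block formulas:
  For a 3×3 Jordan block J_3(6): exp(t · J_3(6)) = e^(6t)·(I + t·N + (t^2/2)·N^2), where N is the 3×3 nilpotent shift.

After assembling e^{tJ} and conjugating by P, we get:

e^{tB} =
  [-t^2*exp(6*t)/2 + t*exp(6*t) + exp(6*t), t^2*exp(6*t) - 3*t*exp(6*t), t^2*exp(6*t)/2 - 2*t*exp(6*t)]
  [-t^2*exp(6*t)/2, t^2*exp(6*t) - t*exp(6*t) + exp(6*t), t^2*exp(6*t)/2 - t*exp(6*t)]
  [t^2*exp(6*t)/2 + t*exp(6*t), -t^2*exp(6*t) - t*exp(6*t), -t^2*exp(6*t)/2 + exp(6*t)]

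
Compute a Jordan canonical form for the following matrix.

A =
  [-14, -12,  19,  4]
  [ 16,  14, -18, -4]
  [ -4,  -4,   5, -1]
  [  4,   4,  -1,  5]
J_1(-2) ⊕ J_3(4)

The characteristic polynomial is
  det(x·I − A) = x^4 - 10*x^3 + 24*x^2 + 32*x - 128 = (x - 4)^3*(x + 2)

Eigenvalues and multiplicities (the geometric multiplicity of λ is n − rank(A − λI), which equals the number of Jordan blocks for λ):
  λ = -2: algebraic multiplicity = 1, geometric multiplicity = 1
  λ = 4: algebraic multiplicity = 3, geometric multiplicity = 1

Determining the block sizes for each eigenvalue:
  λ = -2: one block (gm = 1), so the single block has size am = 1 → block sizes [1]
  λ = 4: one block (gm = 1), so the single block has size am = 3 → block sizes [3]

Assembling the blocks gives a Jordan form
J =
  [-2, 0, 0, 0]
  [ 0, 4, 1, 0]
  [ 0, 0, 4, 1]
  [ 0, 0, 0, 4]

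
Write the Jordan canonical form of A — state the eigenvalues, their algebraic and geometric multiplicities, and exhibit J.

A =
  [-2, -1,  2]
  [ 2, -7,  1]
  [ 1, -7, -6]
J_3(-5)

The characteristic polynomial is
  det(x·I − A) = x^3 + 15*x^2 + 75*x + 125 = (x + 5)^3

Eigenvalues and multiplicities (the geometric multiplicity of λ is n − rank(A − λI), which equals the number of Jordan blocks for λ):
  λ = -5: algebraic multiplicity = 3, geometric multiplicity = 1

Determining the block sizes for each eigenvalue:
  λ = -5: one block (gm = 1), so the single block has size am = 3 → block sizes [3]

Assembling the blocks gives a Jordan form
J =
  [-5,  1,  0]
  [ 0, -5,  1]
  [ 0,  0, -5]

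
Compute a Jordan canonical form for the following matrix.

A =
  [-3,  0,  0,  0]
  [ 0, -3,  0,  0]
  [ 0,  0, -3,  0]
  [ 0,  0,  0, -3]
J_1(-3) ⊕ J_1(-3) ⊕ J_1(-3) ⊕ J_1(-3)

The characteristic polynomial is
  det(x·I − A) = x^4 + 12*x^3 + 54*x^2 + 108*x + 81 = (x + 3)^4

Eigenvalues and multiplicities (the geometric multiplicity of λ is n − rank(A − λI), which equals the number of Jordan blocks for λ):
  λ = -3: algebraic multiplicity = 4, geometric multiplicity = 4

Determining the block sizes for each eigenvalue:
  λ = -3: gm = am = 4, so every block has size 1 → block sizes [1, 1, 1, 1]

Assembling the blocks gives a Jordan form
J =
  [-3,  0,  0,  0]
  [ 0, -3,  0,  0]
  [ 0,  0, -3,  0]
  [ 0,  0,  0, -3]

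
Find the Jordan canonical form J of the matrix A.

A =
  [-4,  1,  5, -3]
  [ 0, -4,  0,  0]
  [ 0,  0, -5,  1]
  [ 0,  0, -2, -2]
J_2(-4) ⊕ J_1(-4) ⊕ J_1(-3)

The characteristic polynomial is
  det(x·I − A) = x^4 + 15*x^3 + 84*x^2 + 208*x + 192 = (x + 3)*(x + 4)^3

Eigenvalues and multiplicities (the geometric multiplicity of λ is n − rank(A − λI), which equals the number of Jordan blocks for λ):
  λ = -4: algebraic multiplicity = 3, geometric multiplicity = 2
  λ = -3: algebraic multiplicity = 1, geometric multiplicity = 1

Determining the block sizes for each eigenvalue:
  λ = -4: 2 blocks summing to 3 forces exactly one block of size 2 and the rest size 1 → block sizes [2, 1]
  λ = -3: one block (gm = 1), so the single block has size am = 1 → block sizes [1]

Assembling the blocks gives a Jordan form
J =
  [-4,  1,  0,  0]
  [ 0, -4,  0,  0]
  [ 0,  0, -4,  0]
  [ 0,  0,  0, -3]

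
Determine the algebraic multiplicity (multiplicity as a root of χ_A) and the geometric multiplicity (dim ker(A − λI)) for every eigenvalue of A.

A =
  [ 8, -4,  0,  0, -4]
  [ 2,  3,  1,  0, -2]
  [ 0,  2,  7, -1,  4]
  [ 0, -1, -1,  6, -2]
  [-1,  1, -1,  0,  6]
λ = 6: alg = 5, geom = 2

Step 1 — factor the characteristic polynomial to read off the algebraic multiplicities:
  χ_A(x) = (x - 6)^5

Step 2 — compute geometric multiplicities via the rank-nullity identity g(λ) = n − rank(A − λI):
  rank(A − (6)·I) = 3, so dim ker(A − (6)·I) = n − 3 = 2

Summary:
  λ = 6: algebraic multiplicity = 5, geometric multiplicity = 2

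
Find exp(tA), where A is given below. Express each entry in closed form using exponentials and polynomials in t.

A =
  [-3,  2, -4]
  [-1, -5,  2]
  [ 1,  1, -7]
e^{tA} =
  [-t^2*exp(-5*t) + 2*t*exp(-5*t) + exp(-5*t), 2*t*exp(-5*t), 2*t^2*exp(-5*t) - 4*t*exp(-5*t)]
  [-t*exp(-5*t), exp(-5*t), 2*t*exp(-5*t)]
  [-t^2*exp(-5*t)/2 + t*exp(-5*t), t*exp(-5*t), t^2*exp(-5*t) - 2*t*exp(-5*t) + exp(-5*t)]

Strategy: write A = P · J · P⁻¹ where J is a Jordan canonical form, so e^{tA} = P · e^{tJ} · P⁻¹, and e^{tJ} can be computed block-by-block.

A has Jordan form
J =
  [-5,  1,  0]
  [ 0, -5,  1]
  [ 0,  0, -5]
(up to reordering of blocks).

Per-block formulas:
  For a 3×3 Jordan block J_3(-5): exp(t · J_3(-5)) = e^(-5t)·(I + t·N + (t^2/2)·N^2), where N is the 3×3 nilpotent shift.

After assembling e^{tJ} and conjugating by P, we get:

e^{tA} =
  [-t^2*exp(-5*t) + 2*t*exp(-5*t) + exp(-5*t), 2*t*exp(-5*t), 2*t^2*exp(-5*t) - 4*t*exp(-5*t)]
  [-t*exp(-5*t), exp(-5*t), 2*t*exp(-5*t)]
  [-t^2*exp(-5*t)/2 + t*exp(-5*t), t*exp(-5*t), t^2*exp(-5*t) - 2*t*exp(-5*t) + exp(-5*t)]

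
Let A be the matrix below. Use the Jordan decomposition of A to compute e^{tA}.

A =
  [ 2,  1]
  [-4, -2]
e^{tA} =
  [2*t + 1, t]
  [-4*t, 1 - 2*t]

Strategy: write A = P · J · P⁻¹ where J is a Jordan canonical form, so e^{tA} = P · e^{tJ} · P⁻¹, and e^{tJ} can be computed block-by-block.

A has Jordan form
J =
  [0, 1]
  [0, 0]
(up to reordering of blocks).

Per-block formulas:
  For a 2×2 Jordan block J_2(0): exp(t · J_2(0)) = e^(0t)·(I + t·N), where N is the 2×2 nilpotent shift.

After assembling e^{tJ} and conjugating by P, we get:

e^{tA} =
  [2*t + 1, t]
  [-4*t, 1 - 2*t]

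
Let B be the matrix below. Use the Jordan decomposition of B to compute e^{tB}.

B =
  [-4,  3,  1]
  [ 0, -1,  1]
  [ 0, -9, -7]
e^{tB} =
  [exp(-4*t), 3*t*exp(-4*t), t*exp(-4*t)]
  [0, 3*t*exp(-4*t) + exp(-4*t), t*exp(-4*t)]
  [0, -9*t*exp(-4*t), -3*t*exp(-4*t) + exp(-4*t)]

Strategy: write B = P · J · P⁻¹ where J is a Jordan canonical form, so e^{tB} = P · e^{tJ} · P⁻¹, and e^{tJ} can be computed block-by-block.

B has Jordan form
J =
  [-4,  1,  0]
  [ 0, -4,  0]
  [ 0,  0, -4]
(up to reordering of blocks).

Per-block formulas:
  For a 2×2 Jordan block J_2(-4): exp(t · J_2(-4)) = e^(-4t)·(I + t·N), where N is the 2×2 nilpotent shift.
  For a 1×1 block at λ = -4: exp(t · [-4]) = [e^(-4t)].

After assembling e^{tJ} and conjugating by P, we get:

e^{tB} =
  [exp(-4*t), 3*t*exp(-4*t), t*exp(-4*t)]
  [0, 3*t*exp(-4*t) + exp(-4*t), t*exp(-4*t)]
  [0, -9*t*exp(-4*t), -3*t*exp(-4*t) + exp(-4*t)]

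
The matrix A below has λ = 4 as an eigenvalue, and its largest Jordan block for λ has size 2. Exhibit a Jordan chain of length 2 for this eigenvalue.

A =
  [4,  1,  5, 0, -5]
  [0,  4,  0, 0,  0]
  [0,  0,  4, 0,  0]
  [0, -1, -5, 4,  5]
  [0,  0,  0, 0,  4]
A Jordan chain for λ = 4 of length 2:
v_1 = (1, 0, 0, -1, 0)ᵀ
v_2 = (0, 1, 0, 0, 0)ᵀ

Let N = A − (4)·I. We want v_2 with N^2 v_2 = 0 but N^1 v_2 ≠ 0; then v_{j-1} := N · v_j for j = 2, …, 2.

Pick v_2 = (0, 1, 0, 0, 0)ᵀ.
Then v_1 = N · v_2 = (1, 0, 0, -1, 0)ᵀ.

Sanity check: (A − (4)·I) v_1 = (0, 0, 0, 0, 0)ᵀ = 0. ✓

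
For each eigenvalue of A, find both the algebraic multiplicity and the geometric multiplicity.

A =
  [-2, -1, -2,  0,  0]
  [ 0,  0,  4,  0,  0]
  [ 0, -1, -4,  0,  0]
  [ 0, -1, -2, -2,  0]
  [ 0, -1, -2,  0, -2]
λ = -2: alg = 5, geom = 4

Step 1 — factor the characteristic polynomial to read off the algebraic multiplicities:
  χ_A(x) = (x + 2)^5

Step 2 — compute geometric multiplicities via the rank-nullity identity g(λ) = n − rank(A − λI):
  rank(A − (-2)·I) = 1, so dim ker(A − (-2)·I) = n − 1 = 4

Summary:
  λ = -2: algebraic multiplicity = 5, geometric multiplicity = 4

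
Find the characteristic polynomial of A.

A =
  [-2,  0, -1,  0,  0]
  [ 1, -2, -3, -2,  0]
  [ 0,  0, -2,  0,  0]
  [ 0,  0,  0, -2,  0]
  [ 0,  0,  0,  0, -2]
x^5 + 10*x^4 + 40*x^3 + 80*x^2 + 80*x + 32

Expanding det(x·I − A) (e.g. by cofactor expansion or by noting that A is similar to its Jordan form J, which has the same characteristic polynomial as A) gives
  χ_A(x) = x^5 + 10*x^4 + 40*x^3 + 80*x^2 + 80*x + 32
which factors as (x + 2)^5. The eigenvalues (with algebraic multiplicities) are λ = -2 with multiplicity 5.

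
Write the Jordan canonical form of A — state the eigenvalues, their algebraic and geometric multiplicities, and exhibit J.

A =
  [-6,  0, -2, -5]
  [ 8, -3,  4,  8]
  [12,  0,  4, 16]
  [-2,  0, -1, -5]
J_1(-3) ⊕ J_1(-3) ⊕ J_2(-2)

The characteristic polynomial is
  det(x·I − A) = x^4 + 10*x^3 + 37*x^2 + 60*x + 36 = (x + 2)^2*(x + 3)^2

Eigenvalues and multiplicities (the geometric multiplicity of λ is n − rank(A − λI), which equals the number of Jordan blocks for λ):
  λ = -3: algebraic multiplicity = 2, geometric multiplicity = 2
  λ = -2: algebraic multiplicity = 2, geometric multiplicity = 1

Determining the block sizes for each eigenvalue:
  λ = -3: gm = am = 2, so every block has size 1 → block sizes [1, 1]
  λ = -2: one block (gm = 1), so the single block has size am = 2 → block sizes [2]

Assembling the blocks gives a Jordan form
J =
  [-3,  0,  0,  0]
  [ 0, -3,  0,  0]
  [ 0,  0, -2,  1]
  [ 0,  0,  0, -2]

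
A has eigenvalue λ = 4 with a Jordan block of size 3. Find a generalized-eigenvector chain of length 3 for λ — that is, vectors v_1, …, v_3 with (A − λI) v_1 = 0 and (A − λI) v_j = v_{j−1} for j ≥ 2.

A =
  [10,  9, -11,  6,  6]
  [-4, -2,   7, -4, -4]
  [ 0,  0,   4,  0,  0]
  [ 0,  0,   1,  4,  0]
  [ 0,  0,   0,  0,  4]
A Jordan chain for λ = 4 of length 3:
v_1 = (3, -2, 0, 0, 0)ᵀ
v_2 = (-11, 7, 0, 1, 0)ᵀ
v_3 = (0, 0, 1, 0, 0)ᵀ

Let N = A − (4)·I. We want v_3 with N^3 v_3 = 0 but N^2 v_3 ≠ 0; then v_{j-1} := N · v_j for j = 3, …, 2.

Pick v_3 = (0, 0, 1, 0, 0)ᵀ.
Then v_2 = N · v_3 = (-11, 7, 0, 1, 0)ᵀ.
Then v_1 = N · v_2 = (3, -2, 0, 0, 0)ᵀ.

Sanity check: (A − (4)·I) v_1 = (0, 0, 0, 0, 0)ᵀ = 0. ✓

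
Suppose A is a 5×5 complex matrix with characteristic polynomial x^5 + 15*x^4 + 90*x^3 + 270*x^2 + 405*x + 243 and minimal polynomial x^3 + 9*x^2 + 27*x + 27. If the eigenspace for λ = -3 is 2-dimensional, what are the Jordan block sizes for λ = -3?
Block sizes for λ = -3: [3, 2]

Step 1 — from the characteristic polynomial, algebraic multiplicity of λ = -3 is 5. From dim ker(A − (-3)·I) = 2, there are exactly 2 Jordan blocks for λ = -3.
Step 2 — from the minimal polynomial, the factor (x + 3)^3 tells us the largest block for λ = -3 has size 3.
Step 3 — with total size 5, 2 blocks, and largest block 3, the block sizes (in nonincreasing order) are [3, 2].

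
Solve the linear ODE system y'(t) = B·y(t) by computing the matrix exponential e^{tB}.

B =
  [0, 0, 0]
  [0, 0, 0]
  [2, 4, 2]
e^{tB} =
  [1, 0, 0]
  [0, 1, 0]
  [exp(2*t) - 1, 2*exp(2*t) - 2, exp(2*t)]

Strategy: write B = P · J · P⁻¹ where J is a Jordan canonical form, so e^{tB} = P · e^{tJ} · P⁻¹, and e^{tJ} can be computed block-by-block.

B has Jordan form
J =
  [0, 0, 0]
  [0, 0, 0]
  [0, 0, 2]
(up to reordering of blocks).

Per-block formulas:
  For a 1×1 block at λ = 0: exp(t · [0]) = [e^(0t)].
  For a 1×1 block at λ = 2: exp(t · [2]) = [e^(2t)].

After assembling e^{tJ} and conjugating by P, we get:

e^{tB} =
  [1, 0, 0]
  [0, 1, 0]
  [exp(2*t) - 1, 2*exp(2*t) - 2, exp(2*t)]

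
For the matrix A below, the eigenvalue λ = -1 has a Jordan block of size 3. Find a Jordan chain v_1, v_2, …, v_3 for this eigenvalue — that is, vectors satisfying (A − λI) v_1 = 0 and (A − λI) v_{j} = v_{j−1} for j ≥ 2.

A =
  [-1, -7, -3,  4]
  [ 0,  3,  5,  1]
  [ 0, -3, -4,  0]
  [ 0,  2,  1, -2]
A Jordan chain for λ = -1 of length 3:
v_1 = (-11, 3, -3, 3)ᵀ
v_2 = (-7, 4, -3, 2)ᵀ
v_3 = (0, 1, 0, 0)ᵀ

Let N = A − (-1)·I. We want v_3 with N^3 v_3 = 0 but N^2 v_3 ≠ 0; then v_{j-1} := N · v_j for j = 3, …, 2.

Pick v_3 = (0, 1, 0, 0)ᵀ.
Then v_2 = N · v_3 = (-7, 4, -3, 2)ᵀ.
Then v_1 = N · v_2 = (-11, 3, -3, 3)ᵀ.

Sanity check: (A − (-1)·I) v_1 = (0, 0, 0, 0)ᵀ = 0. ✓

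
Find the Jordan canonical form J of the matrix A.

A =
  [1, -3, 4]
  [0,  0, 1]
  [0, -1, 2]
J_3(1)

The characteristic polynomial is
  det(x·I − A) = x^3 - 3*x^2 + 3*x - 1 = (x - 1)^3

Eigenvalues and multiplicities (the geometric multiplicity of λ is n − rank(A − λI), which equals the number of Jordan blocks for λ):
  λ = 1: algebraic multiplicity = 3, geometric multiplicity = 1

Determining the block sizes for each eigenvalue:
  λ = 1: one block (gm = 1), so the single block has size am = 3 → block sizes [3]

Assembling the blocks gives a Jordan form
J =
  [1, 1, 0]
  [0, 1, 1]
  [0, 0, 1]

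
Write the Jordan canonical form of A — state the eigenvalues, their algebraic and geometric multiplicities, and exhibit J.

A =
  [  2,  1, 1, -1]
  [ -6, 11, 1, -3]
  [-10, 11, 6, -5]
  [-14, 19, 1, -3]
J_3(4) ⊕ J_1(4)

The characteristic polynomial is
  det(x·I − A) = x^4 - 16*x^3 + 96*x^2 - 256*x + 256 = (x - 4)^4

Eigenvalues and multiplicities (the geometric multiplicity of λ is n − rank(A − λI), which equals the number of Jordan blocks for λ):
  λ = 4: algebraic multiplicity = 4, geometric multiplicity = 2

Determining the block sizes for each eigenvalue:
  λ = 4: with am = 4 and gm = 2, the partition is not yet determined (e.g. several partitions of 4 into 2 parts exist). Let N = A − (4)·I. Computing rank(N^1) = 2, rank(N^2) = 1, rank(N^3) = 0; the number of blocks of size ≥ j is rank(N^{j−1}) − rank(N^j), giving [2, 1, 1]. So we have 1 block(s) of size 3, 1 block(s) of size 1 → block sizes [3, 1]

Assembling the blocks gives a Jordan form
J =
  [4, 1, 0, 0]
  [0, 4, 1, 0]
  [0, 0, 4, 0]
  [0, 0, 0, 4]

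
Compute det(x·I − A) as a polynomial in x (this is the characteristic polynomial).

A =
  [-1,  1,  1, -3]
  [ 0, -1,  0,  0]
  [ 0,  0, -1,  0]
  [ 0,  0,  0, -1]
x^4 + 4*x^3 + 6*x^2 + 4*x + 1

Expanding det(x·I − A) (e.g. by cofactor expansion or by noting that A is similar to its Jordan form J, which has the same characteristic polynomial as A) gives
  χ_A(x) = x^4 + 4*x^3 + 6*x^2 + 4*x + 1
which factors as (x + 1)^4. The eigenvalues (with algebraic multiplicities) are λ = -1 with multiplicity 4.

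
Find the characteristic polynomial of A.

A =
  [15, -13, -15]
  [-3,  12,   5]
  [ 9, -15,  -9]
x^3 - 18*x^2 + 108*x - 216

Expanding det(x·I − A) (e.g. by cofactor expansion or by noting that A is similar to its Jordan form J, which has the same characteristic polynomial as A) gives
  χ_A(x) = x^3 - 18*x^2 + 108*x - 216
which factors as (x - 6)^3. The eigenvalues (with algebraic multiplicities) are λ = 6 with multiplicity 3.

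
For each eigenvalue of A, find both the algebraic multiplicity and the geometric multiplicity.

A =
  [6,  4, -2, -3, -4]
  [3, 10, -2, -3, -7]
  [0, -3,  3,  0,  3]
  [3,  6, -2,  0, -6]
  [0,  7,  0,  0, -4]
λ = 3: alg = 5, geom = 3

Step 1 — factor the characteristic polynomial to read off the algebraic multiplicities:
  χ_A(x) = (x - 3)^5

Step 2 — compute geometric multiplicities via the rank-nullity identity g(λ) = n − rank(A − λI):
  rank(A − (3)·I) = 2, so dim ker(A − (3)·I) = n − 2 = 3

Summary:
  λ = 3: algebraic multiplicity = 5, geometric multiplicity = 3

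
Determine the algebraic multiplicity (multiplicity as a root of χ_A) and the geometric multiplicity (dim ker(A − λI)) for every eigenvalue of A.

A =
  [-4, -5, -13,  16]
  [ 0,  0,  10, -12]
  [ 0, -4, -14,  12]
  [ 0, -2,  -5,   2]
λ = -4: alg = 4, geom = 2

Step 1 — factor the characteristic polynomial to read off the algebraic multiplicities:
  χ_A(x) = (x + 4)^4

Step 2 — compute geometric multiplicities via the rank-nullity identity g(λ) = n − rank(A − λI):
  rank(A − (-4)·I) = 2, so dim ker(A − (-4)·I) = n − 2 = 2

Summary:
  λ = -4: algebraic multiplicity = 4, geometric multiplicity = 2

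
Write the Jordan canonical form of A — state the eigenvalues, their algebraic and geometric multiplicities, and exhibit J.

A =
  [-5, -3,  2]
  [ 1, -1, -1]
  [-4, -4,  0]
J_3(-2)

The characteristic polynomial is
  det(x·I − A) = x^3 + 6*x^2 + 12*x + 8 = (x + 2)^3

Eigenvalues and multiplicities (the geometric multiplicity of λ is n − rank(A − λI), which equals the number of Jordan blocks for λ):
  λ = -2: algebraic multiplicity = 3, geometric multiplicity = 1

Determining the block sizes for each eigenvalue:
  λ = -2: one block (gm = 1), so the single block has size am = 3 → block sizes [3]

Assembling the blocks gives a Jordan form
J =
  [-2,  1,  0]
  [ 0, -2,  1]
  [ 0,  0, -2]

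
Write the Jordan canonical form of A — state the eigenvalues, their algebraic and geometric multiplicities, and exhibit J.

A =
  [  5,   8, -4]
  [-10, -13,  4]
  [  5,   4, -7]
J_2(-5) ⊕ J_1(-5)

The characteristic polynomial is
  det(x·I − A) = x^3 + 15*x^2 + 75*x + 125 = (x + 5)^3

Eigenvalues and multiplicities (the geometric multiplicity of λ is n − rank(A − λI), which equals the number of Jordan blocks for λ):
  λ = -5: algebraic multiplicity = 3, geometric multiplicity = 2

Determining the block sizes for each eigenvalue:
  λ = -5: 2 blocks summing to 3 forces exactly one block of size 2 and the rest size 1 → block sizes [2, 1]

Assembling the blocks gives a Jordan form
J =
  [-5,  1,  0]
  [ 0, -5,  0]
  [ 0,  0, -5]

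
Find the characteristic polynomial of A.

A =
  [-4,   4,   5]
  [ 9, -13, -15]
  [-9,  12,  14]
x^3 + 3*x^2 + 3*x + 1

Expanding det(x·I − A) (e.g. by cofactor expansion or by noting that A is similar to its Jordan form J, which has the same characteristic polynomial as A) gives
  χ_A(x) = x^3 + 3*x^2 + 3*x + 1
which factors as (x + 1)^3. The eigenvalues (with algebraic multiplicities) are λ = -1 with multiplicity 3.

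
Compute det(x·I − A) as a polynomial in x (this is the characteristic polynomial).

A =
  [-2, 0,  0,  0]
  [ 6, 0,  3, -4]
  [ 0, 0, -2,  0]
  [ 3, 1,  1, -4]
x^4 + 8*x^3 + 24*x^2 + 32*x + 16

Expanding det(x·I − A) (e.g. by cofactor expansion or by noting that A is similar to its Jordan form J, which has the same characteristic polynomial as A) gives
  χ_A(x) = x^4 + 8*x^3 + 24*x^2 + 32*x + 16
which factors as (x + 2)^4. The eigenvalues (with algebraic multiplicities) are λ = -2 with multiplicity 4.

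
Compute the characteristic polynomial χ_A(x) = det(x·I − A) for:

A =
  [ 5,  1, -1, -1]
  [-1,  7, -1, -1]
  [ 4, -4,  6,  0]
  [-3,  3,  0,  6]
x^4 - 24*x^3 + 216*x^2 - 864*x + 1296

Expanding det(x·I − A) (e.g. by cofactor expansion or by noting that A is similar to its Jordan form J, which has the same characteristic polynomial as A) gives
  χ_A(x) = x^4 - 24*x^3 + 216*x^2 - 864*x + 1296
which factors as (x - 6)^4. The eigenvalues (with algebraic multiplicities) are λ = 6 with multiplicity 4.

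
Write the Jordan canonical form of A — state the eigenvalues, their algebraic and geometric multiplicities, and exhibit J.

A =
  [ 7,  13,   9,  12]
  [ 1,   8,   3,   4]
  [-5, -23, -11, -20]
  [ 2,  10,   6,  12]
J_3(4) ⊕ J_1(4)

The characteristic polynomial is
  det(x·I − A) = x^4 - 16*x^3 + 96*x^2 - 256*x + 256 = (x - 4)^4

Eigenvalues and multiplicities (the geometric multiplicity of λ is n − rank(A − λI), which equals the number of Jordan blocks for λ):
  λ = 4: algebraic multiplicity = 4, geometric multiplicity = 2

Determining the block sizes for each eigenvalue:
  λ = 4: with am = 4 and gm = 2, the partition is not yet determined (e.g. several partitions of 4 into 2 parts exist). Let N = A − (4)·I. Computing rank(N^1) = 2, rank(N^2) = 1, rank(N^3) = 0; the number of blocks of size ≥ j is rank(N^{j−1}) − rank(N^j), giving [2, 1, 1]. So we have 1 block(s) of size 3, 1 block(s) of size 1 → block sizes [3, 1]

Assembling the blocks gives a Jordan form
J =
  [4, 1, 0, 0]
  [0, 4, 1, 0]
  [0, 0, 4, 0]
  [0, 0, 0, 4]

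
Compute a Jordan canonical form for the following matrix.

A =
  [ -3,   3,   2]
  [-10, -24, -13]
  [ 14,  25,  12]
J_3(-5)

The characteristic polynomial is
  det(x·I − A) = x^3 + 15*x^2 + 75*x + 125 = (x + 5)^3

Eigenvalues and multiplicities (the geometric multiplicity of λ is n − rank(A − λI), which equals the number of Jordan blocks for λ):
  λ = -5: algebraic multiplicity = 3, geometric multiplicity = 1

Determining the block sizes for each eigenvalue:
  λ = -5: one block (gm = 1), so the single block has size am = 3 → block sizes [3]

Assembling the blocks gives a Jordan form
J =
  [-5,  1,  0]
  [ 0, -5,  1]
  [ 0,  0, -5]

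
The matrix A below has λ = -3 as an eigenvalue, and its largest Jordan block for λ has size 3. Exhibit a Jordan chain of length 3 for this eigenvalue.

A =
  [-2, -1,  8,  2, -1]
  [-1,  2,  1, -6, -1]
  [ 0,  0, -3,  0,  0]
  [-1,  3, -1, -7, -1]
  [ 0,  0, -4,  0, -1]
A Jordan chain for λ = -3 of length 3:
v_1 = (-1, 1, 0, 1, 0)ᵀ
v_2 = (-7, 6, 0, 6, 0)ᵀ
v_3 = (0, 1, -1, 0, -2)ᵀ

Let N = A − (-3)·I. We want v_3 with N^3 v_3 = 0 but N^2 v_3 ≠ 0; then v_{j-1} := N · v_j for j = 3, …, 2.

Pick v_3 = (0, 1, -1, 0, -2)ᵀ.
Then v_2 = N · v_3 = (-7, 6, 0, 6, 0)ᵀ.
Then v_1 = N · v_2 = (-1, 1, 0, 1, 0)ᵀ.

Sanity check: (A − (-3)·I) v_1 = (0, 0, 0, 0, 0)ᵀ = 0. ✓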